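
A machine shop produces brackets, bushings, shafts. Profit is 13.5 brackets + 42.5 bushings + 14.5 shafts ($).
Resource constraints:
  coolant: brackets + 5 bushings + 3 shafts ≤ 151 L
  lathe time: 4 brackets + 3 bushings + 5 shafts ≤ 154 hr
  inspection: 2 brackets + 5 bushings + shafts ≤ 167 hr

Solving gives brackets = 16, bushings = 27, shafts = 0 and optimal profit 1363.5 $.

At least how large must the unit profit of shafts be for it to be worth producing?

At the optimum: coolant uses 151 of 151 (binding); lathe time uses 145 of 154 (slack = 9); inspection uses 167 of 167 (binding).
By complementary slackness, y = 0 for the non-binding constraint.
The binding rows give the dual system: 1·y_coolant + 2·y_inspection = 13.5 and 5·y_coolant + 5·y_inspection = 42.5.
→ y_coolant = 3.5 and y_inspection = 5.
shafts enters the basis when its profit ≥ yᵀa₃ = 3.5·3 + 5·1 = 15.5.

15.5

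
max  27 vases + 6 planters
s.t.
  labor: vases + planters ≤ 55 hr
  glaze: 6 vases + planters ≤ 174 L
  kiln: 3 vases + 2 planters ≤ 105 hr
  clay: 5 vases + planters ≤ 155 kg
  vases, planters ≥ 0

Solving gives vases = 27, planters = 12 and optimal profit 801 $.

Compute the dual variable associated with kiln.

At the optimum: labor uses 39 of 55 (slack = 16); glaze uses 174 of 174 (binding); kiln uses 105 of 105 (binding); clay uses 147 of 155 (slack = 8).
By complementary slackness, y = 0 for the non-binding constraints.
Dual feasibility on the basic columns requires 6·y_glaze + 3·y_kiln = 27, 1·y_glaze + 2·y_kiln = 6.
→ y_glaze = 4 and y_kiln = 1.
Shadow price of kiln = 1.

1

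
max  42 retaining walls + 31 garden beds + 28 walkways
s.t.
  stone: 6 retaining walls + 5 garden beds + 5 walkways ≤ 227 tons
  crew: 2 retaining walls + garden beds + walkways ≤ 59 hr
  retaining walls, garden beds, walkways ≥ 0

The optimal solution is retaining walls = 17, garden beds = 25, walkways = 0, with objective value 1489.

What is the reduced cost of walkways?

Check each constraint at x*: stone 227/227 (tight); crew 59/59 (tight).
From A_Bᵀ y = c: 6·y_stone + 2·y_crew = 42; 5·y_stone + 1·y_crew = 31.
This yields shadow prices y_stone = 5, y_crew = 6.
Reduced cost of walkways: c₃ − yᵀa₃ = 28 − (5·5 + 6·1) = 28 − 31 = -3.

-3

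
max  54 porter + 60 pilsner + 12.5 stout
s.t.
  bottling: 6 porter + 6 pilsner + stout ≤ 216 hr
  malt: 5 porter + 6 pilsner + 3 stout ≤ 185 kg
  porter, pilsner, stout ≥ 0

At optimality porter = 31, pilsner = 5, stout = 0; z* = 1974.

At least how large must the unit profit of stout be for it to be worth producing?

22

Both bottling and malt are binding at x*.
The binding rows give the dual system: 6·y_bottling + 5·y_malt = 54 and 6·y_bottling + 6·y_malt = 60.
→ y_bottling = 4 and y_malt = 6.
stout enters the basis when its profit ≥ yᵀa₃ = 4·1 + 6·3 = 22.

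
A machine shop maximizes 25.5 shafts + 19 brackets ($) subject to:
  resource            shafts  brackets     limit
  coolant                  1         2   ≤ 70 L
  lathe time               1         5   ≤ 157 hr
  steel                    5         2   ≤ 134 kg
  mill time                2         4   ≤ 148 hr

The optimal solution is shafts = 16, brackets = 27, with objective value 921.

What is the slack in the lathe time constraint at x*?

lathe time used = 1·16 + 5·27 = 151; slack = 157 − 151 = 6.

6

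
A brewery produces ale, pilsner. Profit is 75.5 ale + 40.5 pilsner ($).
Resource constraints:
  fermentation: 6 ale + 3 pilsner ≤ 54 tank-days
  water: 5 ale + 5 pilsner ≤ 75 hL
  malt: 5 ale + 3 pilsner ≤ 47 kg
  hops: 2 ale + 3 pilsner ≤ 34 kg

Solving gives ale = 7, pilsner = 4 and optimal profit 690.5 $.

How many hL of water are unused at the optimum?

20

water used = 5·7 + 5·4 = 55; slack = 75 − 55 = 20.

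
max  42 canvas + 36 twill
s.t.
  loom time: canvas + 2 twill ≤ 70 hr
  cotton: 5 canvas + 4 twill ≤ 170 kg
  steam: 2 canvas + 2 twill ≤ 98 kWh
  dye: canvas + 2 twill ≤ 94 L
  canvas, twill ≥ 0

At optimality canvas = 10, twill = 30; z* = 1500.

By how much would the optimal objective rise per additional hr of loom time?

2

Check each constraint at x*: loom time 70/70 (tight); cotton 170/170 (tight); steam 80/98 (slack 18); dye 70/94 (slack 24).
Slack constraints have shadow price 0 (complementary slackness).
From A_Bᵀ y = c: 1·y_loom time + 5·y_cotton = 42; 2·y_loom time + 4·y_cotton = 36.
Solving: y_loom time = 2, y_cotton = 8.
Shadow price of loom time = 2.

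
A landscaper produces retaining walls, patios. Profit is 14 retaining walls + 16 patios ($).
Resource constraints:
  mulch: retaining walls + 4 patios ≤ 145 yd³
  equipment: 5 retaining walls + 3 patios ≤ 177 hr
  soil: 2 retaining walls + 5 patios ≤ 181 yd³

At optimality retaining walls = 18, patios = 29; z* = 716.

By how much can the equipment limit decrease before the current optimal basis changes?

68.4

Binding constraints: equipment, soil. The basis is B = [[5,3],[2,5]] with det 19.
Per unit decrease in equipment, x* moves by d = (-0.2632, 0.1053).
The basis stays optimal until retaining walls reaches 0; allowable decrease = 68.4 hr.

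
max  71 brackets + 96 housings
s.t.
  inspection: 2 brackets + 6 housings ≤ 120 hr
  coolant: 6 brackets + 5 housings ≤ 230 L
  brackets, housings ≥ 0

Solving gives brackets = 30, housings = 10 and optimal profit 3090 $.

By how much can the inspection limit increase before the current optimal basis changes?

Binding constraints: inspection, coolant. The basis is B = [[2,6],[6,5]] with det -26.
Per unit increase in inspection, x* moves by d = (-0.1923, 0.2308).
The basis stays optimal until brackets reaches 0; allowable increase = 156 hr.

156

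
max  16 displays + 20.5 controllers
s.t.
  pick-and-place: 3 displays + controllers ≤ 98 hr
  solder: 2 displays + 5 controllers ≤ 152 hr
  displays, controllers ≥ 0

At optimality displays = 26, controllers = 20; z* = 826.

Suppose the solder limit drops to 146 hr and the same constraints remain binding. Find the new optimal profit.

805

At the optimum: pick-and-place uses 98 of 98 (binding); solder uses 152 of 152 (binding).
The binding rows give the dual system: 3·y_pick-and-place + 2·y_solder = 16 and 1·y_pick-and-place + 5·y_solder = 20.5.
→ y_pick-and-place = 3 and y_solder = 3.5.
Δz = y_solder·Δb = 3.5 × (-6) = -21, so new z* = 826 − 21 = 805.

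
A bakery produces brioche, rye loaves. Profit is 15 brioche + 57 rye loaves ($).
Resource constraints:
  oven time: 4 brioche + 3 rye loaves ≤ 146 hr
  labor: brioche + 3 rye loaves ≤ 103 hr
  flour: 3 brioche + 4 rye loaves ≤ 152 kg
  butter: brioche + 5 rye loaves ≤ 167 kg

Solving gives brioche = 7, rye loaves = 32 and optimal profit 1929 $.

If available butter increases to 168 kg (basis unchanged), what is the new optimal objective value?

1935

Check each constraint at x*: oven time 124/146 (slack 22); labor 103/103 (tight); flour 149/152 (slack 3); butter 167/167 (tight).
Since oven time, flour are not tight, their duals are 0.
From A_Bᵀ y = c: 1·y_labor + 1·y_butter = 15; 3·y_labor + 5·y_butter = 57.
Solving: y_labor = 9, y_butter = 6.
Δz = y_butter·Δb = 6 × (1) = 6, so new z* = 1929 + 6 = 1935.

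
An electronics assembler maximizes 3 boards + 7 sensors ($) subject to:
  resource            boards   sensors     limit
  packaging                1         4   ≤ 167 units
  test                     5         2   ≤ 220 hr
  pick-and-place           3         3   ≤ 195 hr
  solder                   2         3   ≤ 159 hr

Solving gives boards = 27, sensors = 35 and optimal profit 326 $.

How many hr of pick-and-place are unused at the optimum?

pick-and-place used = 3·27 + 3·35 = 186; slack = 195 − 186 = 9.

9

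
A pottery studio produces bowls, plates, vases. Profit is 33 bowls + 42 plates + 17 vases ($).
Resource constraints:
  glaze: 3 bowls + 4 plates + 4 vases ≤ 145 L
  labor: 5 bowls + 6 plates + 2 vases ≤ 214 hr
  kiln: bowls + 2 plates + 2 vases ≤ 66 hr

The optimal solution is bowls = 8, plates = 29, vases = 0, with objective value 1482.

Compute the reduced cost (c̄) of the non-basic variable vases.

At the optimum: glaze uses 140 of 145 (slack = 5); labor uses 214 of 214 (binding); kiln uses 66 of 66 (binding).
Since glaze is not tight, its dual is 0.
From A_Bᵀ y = c: 5·y_labor + 1·y_kiln = 33; 6·y_labor + 2·y_kiln = 42.
→ y_labor = 6 and y_kiln = 3.
Reduced cost of vases: c₃ − yᵀa₃ = 17 − (6·2 + 3·2) = 17 − 18 = -1.

-1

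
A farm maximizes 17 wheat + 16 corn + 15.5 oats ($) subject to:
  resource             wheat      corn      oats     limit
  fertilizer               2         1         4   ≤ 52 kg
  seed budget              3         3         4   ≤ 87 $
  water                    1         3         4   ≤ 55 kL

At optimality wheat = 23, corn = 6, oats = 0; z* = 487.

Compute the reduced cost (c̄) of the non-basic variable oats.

-8.5

Check each constraint at x*: fertilizer 52/52 (tight); seed budget 87/87 (tight); water 41/55 (slack 14).
By complementary slackness, y = 0 for the non-binding constraint.
Dual feasibility on the basic columns requires 2·y_fertilizer + 3·y_seed budget = 17, 1·y_fertilizer + 3·y_seed budget = 16.
→ y_fertilizer = 1 and y_seed budget = 5.
Reduced cost of oats: c₃ − yᵀa₃ = 15.5 − (1·4 + 5·4) = 15.5 − 24 = -8.5.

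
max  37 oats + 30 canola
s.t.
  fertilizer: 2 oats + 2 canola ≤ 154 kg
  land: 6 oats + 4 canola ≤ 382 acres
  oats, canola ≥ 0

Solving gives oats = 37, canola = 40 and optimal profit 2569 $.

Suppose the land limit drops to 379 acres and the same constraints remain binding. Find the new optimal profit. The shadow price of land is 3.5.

Δb = -3, so new z* = 2569 + (3.5)·(-3) = 2569 − 10.5 = 2558.5.

2558.5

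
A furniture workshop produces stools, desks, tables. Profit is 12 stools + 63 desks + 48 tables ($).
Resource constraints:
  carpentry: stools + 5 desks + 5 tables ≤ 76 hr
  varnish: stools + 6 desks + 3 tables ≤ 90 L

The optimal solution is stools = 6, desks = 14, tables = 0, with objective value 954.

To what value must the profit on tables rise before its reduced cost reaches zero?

54

Check each constraint at x*: carpentry 76/76 (tight); varnish 90/90 (tight).
Dual feasibility on the basic columns requires 1·y_carpentry + 1·y_varnish = 12, 5·y_carpentry + 6·y_varnish = 63.
→ y_carpentry = 9 and y_varnish = 3.
tables enters the basis when its profit ≥ yᵀa₃ = 9·5 + 3·3 = 54.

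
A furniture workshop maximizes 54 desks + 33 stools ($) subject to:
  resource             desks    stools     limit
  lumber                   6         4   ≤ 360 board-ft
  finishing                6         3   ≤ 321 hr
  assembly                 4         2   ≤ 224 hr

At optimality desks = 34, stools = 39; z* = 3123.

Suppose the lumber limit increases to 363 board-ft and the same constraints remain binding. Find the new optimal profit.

3141

At the optimum: lumber uses 360 of 360 (binding); finishing uses 321 of 321 (binding); assembly uses 214 of 224 (slack = 10).
Since assembly is not tight, its dual is 0.
Dual feasibility on the basic columns requires 6·y_lumber + 6·y_finishing = 54, 4·y_lumber + 3·y_finishing = 33.
→ y_lumber = 6 and y_finishing = 3.
Δz = y_lumber·Δb = 6 × (3) = 18, so new z* = 3123 + 18 = 3141.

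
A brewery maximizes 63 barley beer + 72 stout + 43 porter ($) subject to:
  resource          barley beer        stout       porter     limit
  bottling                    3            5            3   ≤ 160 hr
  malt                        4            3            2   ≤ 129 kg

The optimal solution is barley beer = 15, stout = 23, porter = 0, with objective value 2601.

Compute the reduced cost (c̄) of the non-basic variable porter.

-2

At the optimum: bottling uses 160 of 160 (binding); malt uses 129 of 129 (binding).
From A_Bᵀ y = c: 3·y_bottling + 4·y_malt = 63; 5·y_bottling + 3·y_malt = 72.
→ y_bottling = 9 and y_malt = 9.
Reduced cost of porter: c₃ − yᵀa₃ = 43 − (9·3 + 9·2) = 43 − 45 = -2.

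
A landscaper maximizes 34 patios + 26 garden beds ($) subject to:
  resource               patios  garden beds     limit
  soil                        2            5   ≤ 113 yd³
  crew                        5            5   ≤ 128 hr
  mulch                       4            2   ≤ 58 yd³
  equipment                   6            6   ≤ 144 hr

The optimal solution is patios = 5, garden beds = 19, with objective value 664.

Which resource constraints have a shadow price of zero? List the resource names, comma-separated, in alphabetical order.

soil: 105/113 (slack 8)
crew: 120/128 (slack 8)
mulch: 58/58 (binding)
equipment: 144/144 (binding)
By complementary slackness, a constraint with positive slack has shadow price 0 → crew, soil.

crew, soil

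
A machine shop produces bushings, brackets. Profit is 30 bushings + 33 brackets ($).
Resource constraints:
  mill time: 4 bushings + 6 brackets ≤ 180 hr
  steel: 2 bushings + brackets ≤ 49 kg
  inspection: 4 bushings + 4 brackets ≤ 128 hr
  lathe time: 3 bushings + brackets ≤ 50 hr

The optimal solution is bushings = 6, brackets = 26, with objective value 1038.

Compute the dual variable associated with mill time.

Binding: mill time and inspection. Non-binding: steel (11 unused), lathe time (6 unused).
Since steel, lathe time are not tight, their duals are 0.
Dual feasibility on the basic columns requires 4·y_mill time + 4·y_inspection = 30, 6·y_mill time + 4·y_inspection = 33.
Solving: y_mill time = 1.5, y_inspection = 6.
Shadow price of mill time = 1.5.

1.5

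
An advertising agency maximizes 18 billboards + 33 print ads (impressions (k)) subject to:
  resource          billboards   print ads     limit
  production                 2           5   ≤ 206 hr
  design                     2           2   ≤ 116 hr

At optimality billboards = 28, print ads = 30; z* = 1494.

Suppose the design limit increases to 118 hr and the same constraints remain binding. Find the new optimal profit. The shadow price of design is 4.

Δb = 2, so new z* = 1494 + (4)·(2) = 1494 + 8 = 1502.

1502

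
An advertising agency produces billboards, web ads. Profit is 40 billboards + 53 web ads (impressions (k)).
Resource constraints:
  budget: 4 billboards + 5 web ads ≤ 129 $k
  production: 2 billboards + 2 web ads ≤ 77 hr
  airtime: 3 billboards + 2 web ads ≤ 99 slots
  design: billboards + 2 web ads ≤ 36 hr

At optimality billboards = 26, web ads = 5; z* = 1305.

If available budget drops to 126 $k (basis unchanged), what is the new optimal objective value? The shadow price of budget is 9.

Δb = -3, so new z* = 1305 + (9)·(-3) = 1305 − 27 = 1278.

1278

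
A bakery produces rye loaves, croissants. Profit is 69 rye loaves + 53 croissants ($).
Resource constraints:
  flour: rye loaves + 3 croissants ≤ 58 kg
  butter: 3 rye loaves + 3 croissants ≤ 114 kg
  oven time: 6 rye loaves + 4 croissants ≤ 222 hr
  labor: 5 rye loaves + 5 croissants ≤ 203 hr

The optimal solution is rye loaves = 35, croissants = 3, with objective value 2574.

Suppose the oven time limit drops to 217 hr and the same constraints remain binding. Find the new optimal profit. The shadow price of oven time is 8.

2534

Δb = -5, so new z* = 2574 + (8)·(-5) = 2574 − 40 = 2534.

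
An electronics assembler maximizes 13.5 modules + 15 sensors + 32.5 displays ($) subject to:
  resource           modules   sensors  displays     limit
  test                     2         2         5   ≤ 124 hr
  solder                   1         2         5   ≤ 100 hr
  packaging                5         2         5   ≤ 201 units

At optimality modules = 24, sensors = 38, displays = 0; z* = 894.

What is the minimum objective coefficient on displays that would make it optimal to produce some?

At the optimum: test uses 124 of 124 (binding); solder uses 100 of 100 (binding); packaging uses 196 of 201 (slack = 5).
Since packaging is not tight, its dual is 0.
From A_Bᵀ y = c: 2·y_test + 1·y_solder = 13.5; 2·y_test + 2·y_solder = 15.
Solving: y_test = 6, y_solder = 1.5.
displays enters the basis when its profit ≥ yᵀa₃ = 6·5 + 1.5·5 = 37.5.

37.5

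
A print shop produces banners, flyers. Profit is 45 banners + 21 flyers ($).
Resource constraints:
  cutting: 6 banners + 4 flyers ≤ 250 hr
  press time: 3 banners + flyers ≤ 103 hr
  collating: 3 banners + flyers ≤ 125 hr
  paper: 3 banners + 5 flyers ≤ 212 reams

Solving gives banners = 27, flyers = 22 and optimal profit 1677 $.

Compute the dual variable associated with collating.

At the optimum: cutting uses 250 of 250 (binding); press time uses 103 of 103 (binding); collating uses 103 of 125 (slack = 22); paper uses 191 of 212 (slack = 21).
By complementary slackness, y = 0 for the non-binding constraints.
The binding rows give the dual system: 6·y_cutting + 3·y_press time = 45 and 4·y_cutting + 1·y_press time = 21.
This yields shadow prices y_cutting = 3, y_press time = 9.
Shadow price of collating = 0.

0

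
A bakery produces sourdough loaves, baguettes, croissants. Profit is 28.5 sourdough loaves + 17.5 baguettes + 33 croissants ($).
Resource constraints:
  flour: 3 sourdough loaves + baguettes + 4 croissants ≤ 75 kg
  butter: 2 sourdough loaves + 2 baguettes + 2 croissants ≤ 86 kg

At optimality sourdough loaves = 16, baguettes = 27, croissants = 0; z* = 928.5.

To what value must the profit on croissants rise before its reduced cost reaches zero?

Check each constraint at x*: flour 75/75 (tight); butter 86/86 (tight).
From A_Bᵀ y = c: 3·y_flour + 2·y_butter = 28.5; 1·y_flour + 2·y_butter = 17.5.
→ y_flour = 5.5 and y_butter = 6.
croissants enters the basis when its profit ≥ yᵀa₃ = 5.5·4 + 6·2 = 34.

34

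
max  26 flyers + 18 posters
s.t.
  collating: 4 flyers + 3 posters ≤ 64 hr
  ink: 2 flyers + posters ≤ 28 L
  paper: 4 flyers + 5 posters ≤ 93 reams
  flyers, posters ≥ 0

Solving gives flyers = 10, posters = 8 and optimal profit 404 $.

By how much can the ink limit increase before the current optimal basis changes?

4

Binding constraints: collating, ink. The basis is B = [[4,3],[2,1]] with det -2.
Per unit increase in ink, x* moves by d = (1.5, -2).
The basis stays optimal until posters reaches 0; allowable increase = 4 L.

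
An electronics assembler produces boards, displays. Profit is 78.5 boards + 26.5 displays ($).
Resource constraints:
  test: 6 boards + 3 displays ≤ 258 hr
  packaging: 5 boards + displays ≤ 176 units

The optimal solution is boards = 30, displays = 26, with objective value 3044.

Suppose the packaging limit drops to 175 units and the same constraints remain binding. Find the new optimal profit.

Both test and packaging are binding at x*.
Dual feasibility on the basic columns requires 6·y_test + 5·y_packaging = 78.5, 3·y_test + 1·y_packaging = 26.5.
→ y_test = 6 and y_packaging = 8.5.
Δz = y_packaging·Δb = 8.5 × (-1) = -8.5, so new z* = 3044 − 8.5 = 3035.5.

3035.5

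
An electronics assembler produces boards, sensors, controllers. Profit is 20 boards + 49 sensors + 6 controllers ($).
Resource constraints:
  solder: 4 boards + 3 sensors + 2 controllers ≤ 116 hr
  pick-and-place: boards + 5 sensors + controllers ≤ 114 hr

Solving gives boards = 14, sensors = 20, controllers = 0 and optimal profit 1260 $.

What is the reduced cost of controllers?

-8

Both solder and pick-and-place are binding at x*.
From A_Bᵀ y = c: 4·y_solder + 1·y_pick-and-place = 20; 3·y_solder + 5·y_pick-and-place = 49.
This yields shadow prices y_solder = 3, y_pick-and-place = 8.
Reduced cost of controllers: c₃ − yᵀa₃ = 6 − (3·2 + 8·1) = 6 − 14 = -8.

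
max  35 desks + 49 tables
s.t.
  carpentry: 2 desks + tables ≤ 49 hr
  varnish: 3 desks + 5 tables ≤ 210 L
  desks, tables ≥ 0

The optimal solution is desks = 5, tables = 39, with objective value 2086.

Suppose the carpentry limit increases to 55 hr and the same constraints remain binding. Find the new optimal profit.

Both carpentry and varnish are binding at x*.
The binding rows give the dual system: 2·y_carpentry + 3·y_varnish = 35 and 1·y_carpentry + 5·y_varnish = 49.
This yields shadow prices y_carpentry = 4, y_varnish = 9.
Δz = y_carpentry·Δb = 4 × (6) = 24, so new z* = 2086 + 24 = 2110.

2110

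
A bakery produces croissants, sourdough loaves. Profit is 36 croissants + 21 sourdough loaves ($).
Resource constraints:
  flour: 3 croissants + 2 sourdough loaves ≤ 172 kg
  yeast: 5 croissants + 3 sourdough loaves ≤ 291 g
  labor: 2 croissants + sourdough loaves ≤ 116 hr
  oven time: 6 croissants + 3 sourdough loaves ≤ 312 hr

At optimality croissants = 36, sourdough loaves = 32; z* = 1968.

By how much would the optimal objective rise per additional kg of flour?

At the optimum: flour uses 172 of 172 (binding); yeast uses 276 of 291 (slack = 15); labor uses 104 of 116 (slack = 12); oven time uses 312 of 312 (binding).
Since yeast, labor are not tight, their duals are 0.
From A_Bᵀ y = c: 3·y_flour + 6·y_oven time = 36; 2·y_flour + 3·y_oven time = 21.
This yields shadow prices y_flour = 6, y_oven time = 3.
Shadow price of flour = 6.

6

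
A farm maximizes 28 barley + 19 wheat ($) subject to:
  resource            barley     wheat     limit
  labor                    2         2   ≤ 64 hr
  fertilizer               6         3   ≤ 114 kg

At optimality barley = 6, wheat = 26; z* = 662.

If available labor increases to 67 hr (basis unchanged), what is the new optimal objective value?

At the optimum: labor uses 64 of 64 (binding); fertilizer uses 114 of 114 (binding).
From A_Bᵀ y = c: 2·y_labor + 6·y_fertilizer = 28; 2·y_labor + 3·y_fertilizer = 19.
→ y_labor = 5 and y_fertilizer = 3.
Δz = y_labor·Δb = 5 × (3) = 15, so new z* = 662 + 15 = 677.

677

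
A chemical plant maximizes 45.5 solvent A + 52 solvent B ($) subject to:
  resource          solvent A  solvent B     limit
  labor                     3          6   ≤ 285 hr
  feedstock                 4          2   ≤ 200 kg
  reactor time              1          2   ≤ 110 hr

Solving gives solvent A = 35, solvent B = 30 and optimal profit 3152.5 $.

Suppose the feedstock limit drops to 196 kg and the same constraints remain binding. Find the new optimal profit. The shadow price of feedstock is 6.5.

Δb = -4, so new z* = 3152.5 + (6.5)·(-4) = 3152.5 − 26 = 3126.5.

3126.5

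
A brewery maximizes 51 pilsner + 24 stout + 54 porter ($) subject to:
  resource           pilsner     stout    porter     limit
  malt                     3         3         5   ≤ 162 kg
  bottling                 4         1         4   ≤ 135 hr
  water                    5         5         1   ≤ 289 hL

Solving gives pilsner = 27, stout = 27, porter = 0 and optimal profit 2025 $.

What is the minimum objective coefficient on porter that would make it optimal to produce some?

61

At the optimum: malt uses 162 of 162 (binding); bottling uses 135 of 135 (binding); water uses 270 of 289 (slack = 19).
By complementary slackness, y = 0 for the non-binding constraint.
The binding rows give the dual system: 3·y_malt + 4·y_bottling = 51 and 3·y_malt + 1·y_bottling = 24.
This yields shadow prices y_malt = 5, y_bottling = 9.
porter enters the basis when its profit ≥ yᵀa₃ = 5·5 + 9·4 = 61.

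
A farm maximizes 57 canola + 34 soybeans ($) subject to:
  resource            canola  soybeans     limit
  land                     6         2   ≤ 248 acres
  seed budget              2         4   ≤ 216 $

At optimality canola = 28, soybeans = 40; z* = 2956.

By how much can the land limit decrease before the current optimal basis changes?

Binding constraints: land, seed budget. The basis is B = [[6,2],[2,4]] with det 20.
Per unit decrease in land, x* moves by d = (-0.2, 0.1).
The basis stays optimal until canola reaches 0; allowable decrease = 140 acres.

140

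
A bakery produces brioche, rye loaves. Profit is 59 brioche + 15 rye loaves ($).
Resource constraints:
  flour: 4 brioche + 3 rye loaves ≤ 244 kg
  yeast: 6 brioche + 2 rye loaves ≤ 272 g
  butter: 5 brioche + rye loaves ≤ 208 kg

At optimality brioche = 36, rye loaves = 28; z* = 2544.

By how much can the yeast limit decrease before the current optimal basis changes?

Binding constraints: yeast, butter. The basis is B = [[6,2],[5,1]] with det -4.
Per unit decrease in yeast, x* moves by d = (0.25, -1.25).
The basis stays optimal until rye loaves reaches 0; allowable decrease = 22.4 g.

22.4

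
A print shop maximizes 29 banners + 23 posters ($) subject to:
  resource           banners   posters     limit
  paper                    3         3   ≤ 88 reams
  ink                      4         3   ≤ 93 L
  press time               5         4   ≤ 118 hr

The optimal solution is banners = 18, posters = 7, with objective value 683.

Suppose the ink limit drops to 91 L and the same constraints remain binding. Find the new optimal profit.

At the optimum: paper uses 75 of 88 (slack = 13); ink uses 93 of 93 (binding); press time uses 118 of 118 (binding).
By complementary slackness, y = 0 for the non-binding constraint.
The binding rows give the dual system: 4·y_ink + 5·y_press time = 29 and 3·y_ink + 4·y_press time = 23.
This yields shadow prices y_ink = 1, y_press time = 5.
Δz = y_ink·Δb = 1 × (-2) = -2, so new z* = 683 − 2 = 681.

681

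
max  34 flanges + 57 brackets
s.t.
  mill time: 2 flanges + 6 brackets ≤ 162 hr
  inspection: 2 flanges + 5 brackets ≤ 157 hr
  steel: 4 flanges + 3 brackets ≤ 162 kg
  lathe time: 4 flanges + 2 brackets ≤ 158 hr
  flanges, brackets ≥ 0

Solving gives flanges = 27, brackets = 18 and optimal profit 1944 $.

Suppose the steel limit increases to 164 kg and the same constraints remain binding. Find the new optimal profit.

At the optimum: mill time uses 162 of 162 (binding); inspection uses 144 of 157 (slack = 13); steel uses 162 of 162 (binding); lathe time uses 144 of 158 (slack = 14).
By complementary slackness, y = 0 for the non-binding constraints.
The binding rows give the dual system: 2·y_mill time + 4·y_steel = 34 and 6·y_mill time + 3·y_steel = 57.
→ y_mill time = 7 and y_steel = 5.
Δz = y_steel·Δb = 5 × (2) = 10, so new z* = 1944 + 10 = 1954.

1954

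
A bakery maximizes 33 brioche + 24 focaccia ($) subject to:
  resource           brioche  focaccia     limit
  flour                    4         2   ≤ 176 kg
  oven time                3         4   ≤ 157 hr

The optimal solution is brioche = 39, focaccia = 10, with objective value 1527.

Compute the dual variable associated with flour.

6

Check each constraint at x*: flour 176/176 (tight); oven time 157/157 (tight).
Dual feasibility on the basic columns requires 4·y_flour + 3·y_oven time = 33, 2·y_flour + 4·y_oven time = 24.
→ y_flour = 6 and y_oven time = 3.
Shadow price of flour = 6.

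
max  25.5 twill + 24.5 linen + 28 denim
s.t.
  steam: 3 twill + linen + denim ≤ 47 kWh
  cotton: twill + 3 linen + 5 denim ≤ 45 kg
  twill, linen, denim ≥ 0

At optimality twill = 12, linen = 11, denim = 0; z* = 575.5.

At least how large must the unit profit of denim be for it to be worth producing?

36.5

Both steam and cotton are binding at x*.
From A_Bᵀ y = c: 3·y_steam + 1·y_cotton = 25.5; 1·y_steam + 3·y_cotton = 24.5.
Solving: y_steam = 6.5, y_cotton = 6.
denim enters the basis when its profit ≥ yᵀa₃ = 6.5·1 + 6·5 = 36.5.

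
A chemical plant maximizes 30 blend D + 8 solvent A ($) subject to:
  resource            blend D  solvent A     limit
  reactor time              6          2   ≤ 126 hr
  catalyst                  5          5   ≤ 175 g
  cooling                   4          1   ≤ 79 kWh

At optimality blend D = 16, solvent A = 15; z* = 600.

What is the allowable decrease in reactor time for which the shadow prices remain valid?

7.5

Binding constraints: reactor time, cooling. The basis is B = [[6,2],[4,1]] with det -2.
Per unit decrease in reactor time, x* moves by d = (0.5, -2).
The basis stays optimal until solvent A reaches 0; allowable decrease = 7.5 hr.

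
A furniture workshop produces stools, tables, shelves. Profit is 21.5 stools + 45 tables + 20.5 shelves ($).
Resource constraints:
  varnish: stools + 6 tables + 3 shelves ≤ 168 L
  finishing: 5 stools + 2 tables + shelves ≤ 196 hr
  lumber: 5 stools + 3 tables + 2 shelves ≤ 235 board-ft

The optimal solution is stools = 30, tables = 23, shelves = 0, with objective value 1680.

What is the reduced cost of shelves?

-2

Check each constraint at x*: varnish 168/168 (tight); finishing 196/196 (tight); lumber 219/235 (slack 16).
Slack constraints have shadow price 0 (complementary slackness).
The binding rows give the dual system: 1·y_varnish + 5·y_finishing = 21.5 and 6·y_varnish + 2·y_finishing = 45.
This yields shadow prices y_varnish = 6.5, y_finishing = 3.
Reduced cost of shelves: c₃ − yᵀa₃ = 20.5 − (6.5·3 + 3·1) = 20.5 − 22.5 = -2.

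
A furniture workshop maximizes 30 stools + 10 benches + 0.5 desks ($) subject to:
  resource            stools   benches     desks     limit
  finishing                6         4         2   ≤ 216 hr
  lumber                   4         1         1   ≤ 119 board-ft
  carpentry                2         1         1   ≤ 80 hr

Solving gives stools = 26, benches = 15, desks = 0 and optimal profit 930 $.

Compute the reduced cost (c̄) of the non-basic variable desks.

-7.5

Binding: finishing and lumber. Non-binding: carpentry (13 unused).
Slack constraints have shadow price 0 (complementary slackness).
From A_Bᵀ y = c: 6·y_finishing + 4·y_lumber = 30; 4·y_finishing + 1·y_lumber = 10.
Solving: y_finishing = 1, y_lumber = 6.
Reduced cost of desks: c₃ − yᵀa₃ = 0.5 − (1·2 + 6·1) = 0.5 − 8 = -7.5.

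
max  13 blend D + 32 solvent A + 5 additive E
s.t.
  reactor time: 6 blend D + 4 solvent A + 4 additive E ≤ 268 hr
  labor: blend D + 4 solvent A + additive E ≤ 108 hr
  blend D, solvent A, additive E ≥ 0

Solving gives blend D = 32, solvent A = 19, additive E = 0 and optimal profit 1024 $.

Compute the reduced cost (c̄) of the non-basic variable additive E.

-6

Both reactor time and labor are binding at x*.
Dual feasibility on the basic columns requires 6·y_reactor time + 1·y_labor = 13, 4·y_reactor time + 4·y_labor = 32.
Solving: y_reactor time = 1, y_labor = 7.
Reduced cost of additive E: c₃ − yᵀa₃ = 5 − (1·4 + 7·1) = 5 − 11 = -6.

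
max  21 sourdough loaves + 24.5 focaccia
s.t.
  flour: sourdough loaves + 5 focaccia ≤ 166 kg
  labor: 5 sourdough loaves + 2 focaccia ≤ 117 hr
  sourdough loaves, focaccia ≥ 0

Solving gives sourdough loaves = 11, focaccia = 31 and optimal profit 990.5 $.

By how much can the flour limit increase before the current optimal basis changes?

Binding constraints: flour, labor. The basis is B = [[1,5],[5,2]] with det -23.
Per unit increase in flour, x* moves by d = (-0.087, 0.2174).
The basis stays optimal until sourdough loaves reaches 0; allowable increase = 126.5 kg.

126.5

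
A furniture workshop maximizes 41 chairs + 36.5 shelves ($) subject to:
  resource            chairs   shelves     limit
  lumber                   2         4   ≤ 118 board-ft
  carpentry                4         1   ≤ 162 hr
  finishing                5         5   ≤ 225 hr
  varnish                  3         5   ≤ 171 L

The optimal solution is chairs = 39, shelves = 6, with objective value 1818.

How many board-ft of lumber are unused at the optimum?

16

lumber used = 2·39 + 4·6 = 102; slack = 118 − 102 = 16.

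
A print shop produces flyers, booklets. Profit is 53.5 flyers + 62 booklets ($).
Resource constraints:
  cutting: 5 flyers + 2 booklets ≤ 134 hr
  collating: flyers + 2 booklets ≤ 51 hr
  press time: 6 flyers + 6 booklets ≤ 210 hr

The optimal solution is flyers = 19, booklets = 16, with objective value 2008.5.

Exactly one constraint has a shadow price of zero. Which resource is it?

cutting: 127/134 (slack 7)
collating: 51/51 (binding)
press time: 210/210 (binding)
By complementary slackness, a constraint with positive slack has shadow price 0 → cutting.

cutting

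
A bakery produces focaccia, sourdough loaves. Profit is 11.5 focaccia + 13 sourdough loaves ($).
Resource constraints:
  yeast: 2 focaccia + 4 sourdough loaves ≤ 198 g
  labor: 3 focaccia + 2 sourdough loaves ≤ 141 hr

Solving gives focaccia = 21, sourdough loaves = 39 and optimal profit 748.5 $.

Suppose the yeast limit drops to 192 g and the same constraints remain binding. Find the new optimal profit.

736.5

At the optimum: yeast uses 198 of 198 (binding); labor uses 141 of 141 (binding).
The binding rows give the dual system: 2·y_yeast + 3·y_labor = 11.5 and 4·y_yeast + 2·y_labor = 13.
→ y_yeast = 2 and y_labor = 2.5.
Δz = y_yeast·Δb = 2 × (-6) = -12, so new z* = 748.5 − 12 = 736.5.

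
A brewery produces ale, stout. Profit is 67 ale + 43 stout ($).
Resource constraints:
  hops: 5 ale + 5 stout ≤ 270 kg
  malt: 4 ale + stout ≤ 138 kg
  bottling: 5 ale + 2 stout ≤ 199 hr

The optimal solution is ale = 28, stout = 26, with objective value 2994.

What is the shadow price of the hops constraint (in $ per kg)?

7

At the optimum: hops uses 270 of 270 (binding); malt uses 138 of 138 (binding); bottling uses 192 of 199 (slack = 7).
Slack constraints have shadow price 0 (complementary slackness).
From A_Bᵀ y = c: 5·y_hops + 4·y_malt = 67; 5·y_hops + 1·y_malt = 43.
→ y_hops = 7 and y_malt = 8.
Shadow price of hops = 7.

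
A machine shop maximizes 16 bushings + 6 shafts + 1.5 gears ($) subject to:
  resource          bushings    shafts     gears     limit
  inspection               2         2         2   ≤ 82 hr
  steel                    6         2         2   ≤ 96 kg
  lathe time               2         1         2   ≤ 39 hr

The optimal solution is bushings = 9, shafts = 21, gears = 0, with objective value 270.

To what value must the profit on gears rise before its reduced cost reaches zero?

8

Check each constraint at x*: inspection 60/82 (slack 22); steel 96/96 (tight); lathe time 39/39 (tight).
By complementary slackness, y = 0 for the non-binding constraint.
Dual feasibility on the basic columns requires 6·y_steel + 2·y_lathe time = 16, 2·y_steel + 1·y_lathe time = 6.
Solving: y_steel = 2, y_lathe time = 2.
gears enters the basis when its profit ≥ yᵀa₃ = 2·2 + 2·2 = 8.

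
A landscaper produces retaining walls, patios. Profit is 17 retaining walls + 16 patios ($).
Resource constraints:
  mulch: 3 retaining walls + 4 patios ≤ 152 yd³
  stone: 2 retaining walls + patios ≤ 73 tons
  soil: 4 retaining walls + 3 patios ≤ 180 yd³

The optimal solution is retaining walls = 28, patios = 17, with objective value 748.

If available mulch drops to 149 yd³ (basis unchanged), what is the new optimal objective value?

739

Binding: mulch and stone. Non-binding: soil (17 unused).
Since soil is not tight, its dual is 0.
From A_Bᵀ y = c: 3·y_mulch + 2·y_stone = 17; 4·y_mulch + 1·y_stone = 16.
This yields shadow prices y_mulch = 3, y_stone = 4.
Δz = y_mulch·Δb = 3 × (-3) = -9, so new z* = 748 − 9 = 739.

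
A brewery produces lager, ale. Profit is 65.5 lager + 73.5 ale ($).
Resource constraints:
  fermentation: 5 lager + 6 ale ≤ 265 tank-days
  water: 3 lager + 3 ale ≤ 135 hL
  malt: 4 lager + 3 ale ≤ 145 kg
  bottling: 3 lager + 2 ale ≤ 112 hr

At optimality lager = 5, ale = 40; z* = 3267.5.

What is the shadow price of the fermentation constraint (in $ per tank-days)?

8

Binding: fermentation and water. Non-binding: malt (5 unused), bottling (17 unused).
Slack constraints have shadow price 0 (complementary slackness).
Dual feasibility on the basic columns requires 5·y_fermentation + 3·y_water = 65.5, 6·y_fermentation + 3·y_water = 73.5.
This yields shadow prices y_fermentation = 8, y_water = 8.5.
Shadow price of fermentation = 8.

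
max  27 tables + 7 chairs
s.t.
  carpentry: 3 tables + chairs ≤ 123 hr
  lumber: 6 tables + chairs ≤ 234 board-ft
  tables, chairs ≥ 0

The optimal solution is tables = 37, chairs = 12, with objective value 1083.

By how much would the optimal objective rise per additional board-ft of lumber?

Check each constraint at x*: carpentry 123/123 (tight); lumber 234/234 (tight).
From A_Bᵀ y = c: 3·y_carpentry + 6·y_lumber = 27; 1·y_carpentry + 1·y_lumber = 7.
Solving: y_carpentry = 5, y_lumber = 2.
Shadow price of lumber = 2.

2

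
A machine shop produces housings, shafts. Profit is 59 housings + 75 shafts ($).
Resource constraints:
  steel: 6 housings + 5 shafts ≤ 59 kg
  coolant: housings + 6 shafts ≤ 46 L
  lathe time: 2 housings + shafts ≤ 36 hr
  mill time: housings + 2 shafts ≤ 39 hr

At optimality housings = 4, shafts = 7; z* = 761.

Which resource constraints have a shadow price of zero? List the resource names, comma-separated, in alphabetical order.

steel: 59/59 (binding)
coolant: 46/46 (binding)
lathe time: 15/36 (slack 21)
mill time: 18/39 (slack 21)
By complementary slackness, a constraint with positive slack has shadow price 0 → lathe time, mill time.

lathe time, mill time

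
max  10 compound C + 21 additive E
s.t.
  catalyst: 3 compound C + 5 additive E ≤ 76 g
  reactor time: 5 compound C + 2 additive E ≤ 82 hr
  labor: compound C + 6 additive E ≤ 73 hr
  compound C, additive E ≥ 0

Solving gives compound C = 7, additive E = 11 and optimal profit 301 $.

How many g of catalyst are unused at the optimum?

0

catalyst used = 3·7 + 5·11 = 76; slack = 76 − 76 = 0.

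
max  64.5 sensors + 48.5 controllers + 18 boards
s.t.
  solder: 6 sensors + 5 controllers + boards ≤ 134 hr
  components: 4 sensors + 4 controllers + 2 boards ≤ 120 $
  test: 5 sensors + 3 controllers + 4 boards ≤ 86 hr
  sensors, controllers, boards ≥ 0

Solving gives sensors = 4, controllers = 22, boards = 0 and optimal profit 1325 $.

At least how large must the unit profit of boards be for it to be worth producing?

25

Check each constraint at x*: solder 134/134 (tight); components 104/120 (slack 16); test 86/86 (tight).
Slack constraints have shadow price 0 (complementary slackness).
From A_Bᵀ y = c: 6·y_solder + 5·y_test = 64.5; 5·y_solder + 3·y_test = 48.5.
→ y_solder = 7 and y_test = 4.5.
boards enters the basis when its profit ≥ yᵀa₃ = 7·1 + 4.5·4 = 25.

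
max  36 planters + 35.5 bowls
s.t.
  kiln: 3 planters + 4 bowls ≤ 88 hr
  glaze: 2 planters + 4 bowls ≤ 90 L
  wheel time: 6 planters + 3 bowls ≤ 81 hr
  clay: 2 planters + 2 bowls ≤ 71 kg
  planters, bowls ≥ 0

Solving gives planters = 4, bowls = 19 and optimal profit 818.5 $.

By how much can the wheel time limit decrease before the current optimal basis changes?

Binding constraints: kiln, wheel time. The basis is B = [[3,4],[6,3]] with det -15.
Per unit decrease in wheel time, x* moves by d = (-0.2667, 0.2).
The basis stays optimal until planters reaches 0; allowable decrease = 15 hr.

15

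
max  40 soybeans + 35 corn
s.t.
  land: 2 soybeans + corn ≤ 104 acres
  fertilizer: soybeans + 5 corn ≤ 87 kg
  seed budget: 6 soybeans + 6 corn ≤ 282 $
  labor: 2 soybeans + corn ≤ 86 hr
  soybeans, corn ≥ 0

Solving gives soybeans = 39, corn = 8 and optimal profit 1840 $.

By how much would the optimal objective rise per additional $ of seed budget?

Binding: seed budget and labor. Non-binding: land (18 unused), fertilizer (8 unused).
By complementary slackness, y = 0 for the non-binding constraints.
The binding rows give the dual system: 6·y_seed budget + 2·y_labor = 40 and 6·y_seed budget + 1·y_labor = 35.
This yields shadow prices y_seed budget = 5, y_labor = 5.
Shadow price of seed budget = 5.

5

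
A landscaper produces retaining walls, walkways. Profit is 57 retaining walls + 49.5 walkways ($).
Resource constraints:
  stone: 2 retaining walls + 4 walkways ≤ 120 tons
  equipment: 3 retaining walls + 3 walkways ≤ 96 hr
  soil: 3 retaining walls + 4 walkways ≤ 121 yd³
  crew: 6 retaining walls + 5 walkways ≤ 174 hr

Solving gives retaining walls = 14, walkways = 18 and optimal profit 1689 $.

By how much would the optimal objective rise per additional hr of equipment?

4

Binding: equipment and crew. Non-binding: stone (20 unused), soil (7 unused).
Slack constraints have shadow price 0 (complementary slackness).
The binding rows give the dual system: 3·y_equipment + 6·y_crew = 57 and 3·y_equipment + 5·y_crew = 49.5.
→ y_equipment = 4 and y_crew = 7.5.
Shadow price of equipment = 4.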